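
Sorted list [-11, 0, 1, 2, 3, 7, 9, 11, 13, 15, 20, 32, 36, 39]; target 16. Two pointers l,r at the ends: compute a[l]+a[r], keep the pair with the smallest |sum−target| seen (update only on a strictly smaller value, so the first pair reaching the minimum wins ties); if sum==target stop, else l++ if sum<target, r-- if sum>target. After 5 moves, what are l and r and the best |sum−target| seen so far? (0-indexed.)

l=0 r=13: -11+39=28 d=12 *, r--
l=0 r=12: -11+36=25 d=9 *, r--
l=0 r=11: -11+32=21 d=5 *, r--
l=0 r=10: -11+20=9 d=7, l++
l=1 r=10: 0+20=20 d=4 *, r--

l=1, r=9, best |Δ|=4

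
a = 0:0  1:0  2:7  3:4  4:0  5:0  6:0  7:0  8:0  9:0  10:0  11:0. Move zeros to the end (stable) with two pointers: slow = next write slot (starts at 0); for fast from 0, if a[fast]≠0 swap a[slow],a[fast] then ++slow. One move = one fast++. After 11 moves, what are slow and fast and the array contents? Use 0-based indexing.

slow=2, fast=11, a=[7, 4, 0, 0, 0, 0, 0, 0, 0, 0, 0, 0]

slow=0 fast=0: a[fast]=0, fast++
slow=0 fast=1: a[fast]=0, fast++
slow=0 fast=2: a[fast]=7≠0 swap→a[0]=7, slow++,fast++
slow=1 fast=3: a[fast]=4≠0 swap→a[1]=4, slow++,fast++
slow=2 fast=4: a[fast]=0, fast++
slow=2 fast=5: a[fast]=0, fast++
slow=2 fast=6: a[fast]=0, fast++
slow=2 fast=7: a[fast]=0, fast++
slow=2 fast=8: a[fast]=0, fast++
slow=2 fast=9: a[fast]=0, fast++
slow=2 fast=10: a[fast]=0, fast++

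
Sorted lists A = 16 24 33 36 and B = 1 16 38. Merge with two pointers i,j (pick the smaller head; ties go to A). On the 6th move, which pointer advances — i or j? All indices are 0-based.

[i=0,j=0] A[i]=16>B[j]=1 take 1 → j++
[i=0,j=1] A[i]=16<=B[j]=16 take 16 → i++
[i=1,j=1] A[i]=24>B[j]=16 take 16 → j++
[i=1,j=2] A[i]=24<=B[j]=38 take 24 → i++
[i=2,j=2] A[i]=33<=B[j]=38 take 33 → i++
[i=3,j=2] A[i]=36<=B[j]=38 take 36 → i++

i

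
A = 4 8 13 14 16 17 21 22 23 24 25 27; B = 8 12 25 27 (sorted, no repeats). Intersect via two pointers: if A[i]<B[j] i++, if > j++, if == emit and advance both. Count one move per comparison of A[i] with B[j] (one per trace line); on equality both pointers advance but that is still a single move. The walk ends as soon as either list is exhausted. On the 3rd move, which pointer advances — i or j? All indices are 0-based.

j

i=0 j=0: 4<8, i++
i=1 j=0: 8==8 emit, i++,j++
i=2 j=1: 13>12, j++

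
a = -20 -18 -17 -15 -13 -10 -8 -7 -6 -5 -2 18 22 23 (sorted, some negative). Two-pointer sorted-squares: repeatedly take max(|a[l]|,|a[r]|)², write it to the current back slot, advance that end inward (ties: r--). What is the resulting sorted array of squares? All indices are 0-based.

[4, 25, 36, 49, 64, 100, 169, 225, 289, 324, 324, 400, 484, 529]

[0,13] |-20|<=|23| out[13]=529 → r--
[0,12] |-20|<=|22| out[12]=484 → r--
[0,11] |-20|>|18| out[11]=400 → l++
[1,11] |-18|<=|18| out[10]=324 → r--
[1,10] |-18|>|-2| out[9]=324 → l++
[2,10] |-17|>|-2| out[8]=289 → l++
[3,10] |-15|>|-2| out[7]=225 → l++
[4,10] |-13|>|-2| out[6]=169 → l++
[5,10] |-10|>|-2| out[5]=100 → l++
[6,10] |-8|>|-2| out[4]=64 → l++
[7,10] |-7|>|-2| out[3]=49 → l++
[8,10] |-6|>|-2| out[2]=36 → l++
[9,10] |-5|>|-2| out[1]=25 → l++
[10,10] |-2|<=|-2| out[0]=4 → r--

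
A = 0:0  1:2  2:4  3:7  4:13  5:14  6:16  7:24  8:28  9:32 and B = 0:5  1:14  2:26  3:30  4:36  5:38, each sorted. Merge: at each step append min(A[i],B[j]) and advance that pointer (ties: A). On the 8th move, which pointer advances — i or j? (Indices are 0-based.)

j

[i=0,j=0] A[i]=0<=B[j]=5 take 0 → i++
[i=1,j=0] A[i]=2<=B[j]=5 take 2 → i++
[i=2,j=0] A[i]=4<=B[j]=5 take 4 → i++
[i=3,j=0] A[i]=7>B[j]=5 take 5 → j++
[i=3,j=1] A[i]=7<=B[j]=14 take 7 → i++
[i=4,j=1] A[i]=13<=B[j]=14 take 13 → i++
[i=5,j=1] A[i]=14<=B[j]=14 take 14 → i++
[i=6,j=1] A[i]=16>B[j]=14 take 14 → j++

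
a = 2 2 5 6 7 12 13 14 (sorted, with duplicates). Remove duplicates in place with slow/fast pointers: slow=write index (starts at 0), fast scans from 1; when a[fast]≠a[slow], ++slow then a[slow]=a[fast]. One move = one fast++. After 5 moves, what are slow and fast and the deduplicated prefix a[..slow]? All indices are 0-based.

slow=0 fast=1: a[fast]=2=a[slow] dup, fast++
slow=0 fast=2: a[fast]=5≠a[slow]=2 write a[1]=5, slow++,fast++
slow=1 fast=3: a[fast]=6≠a[slow]=5 write a[2]=6, slow++,fast++
slow=2 fast=4: a[fast]=7≠a[slow]=6 write a[3]=7, slow++,fast++
slow=3 fast=5: a[fast]=12≠a[slow]=7 write a[4]=12, slow++,fast++

slow=4, fast=6, prefix=[2, 5, 6, 7, 12]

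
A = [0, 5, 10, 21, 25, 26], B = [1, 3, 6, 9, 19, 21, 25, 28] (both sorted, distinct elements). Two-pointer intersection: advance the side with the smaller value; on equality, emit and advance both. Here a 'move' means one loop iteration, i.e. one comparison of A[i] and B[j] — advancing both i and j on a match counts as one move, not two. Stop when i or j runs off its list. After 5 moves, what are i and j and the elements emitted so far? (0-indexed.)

i=2, j=3, emitted=[]

[i=0,j=0] 0<1 → i++
[i=1,j=0] 5>1 → j++
[i=1,j=1] 5>3 → j++
[i=1,j=2] 5<6 → i++
[i=2,j=2] 10>6 → j++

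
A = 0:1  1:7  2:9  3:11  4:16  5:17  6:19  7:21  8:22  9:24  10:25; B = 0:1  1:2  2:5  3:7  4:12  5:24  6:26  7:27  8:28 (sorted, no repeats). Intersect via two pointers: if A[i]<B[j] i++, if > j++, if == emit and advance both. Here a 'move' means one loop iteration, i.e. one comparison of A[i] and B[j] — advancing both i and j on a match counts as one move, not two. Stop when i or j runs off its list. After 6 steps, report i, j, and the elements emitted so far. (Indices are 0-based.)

[i=0,j=0] 1==1 emit → i++,j++
[i=1,j=1] 7>2 → j++
[i=1,j=2] 7>5 → j++
[i=1,j=3] 7==7 emit → i++,j++
[i=2,j=4] 9<12 → i++
[i=3,j=4] 11<12 → i++

i=4, j=4, emitted=[1, 7]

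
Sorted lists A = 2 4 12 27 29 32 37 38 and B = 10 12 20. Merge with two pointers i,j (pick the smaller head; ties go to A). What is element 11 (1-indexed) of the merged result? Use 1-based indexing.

[i=1,j=1] A[i]=2<=B[j]=10 take 2 → i++
[i=2,j=1] A[i]=4<=B[j]=10 take 4 → i++
[i=3,j=1] A[i]=12>B[j]=10 take 10 → j++
[i=3,j=2] A[i]=12<=B[j]=12 take 12 → i++
[i=4,j=2] A[i]=27>B[j]=12 take 12 → j++
[i=4,j=3] A[i]=27>B[j]=20 take 20 → j++
[i=4,j=4] B done, take A[i]=27 → i++
[i=5,j=4] B done, take A[i]=29 → i++
[i=6,j=4] B done, take A[i]=32 → i++
[i=7,j=4] B done, take A[i]=37 → i++
[i=8,j=4] B done, take A[i]=38 → i++

merged[11] = 38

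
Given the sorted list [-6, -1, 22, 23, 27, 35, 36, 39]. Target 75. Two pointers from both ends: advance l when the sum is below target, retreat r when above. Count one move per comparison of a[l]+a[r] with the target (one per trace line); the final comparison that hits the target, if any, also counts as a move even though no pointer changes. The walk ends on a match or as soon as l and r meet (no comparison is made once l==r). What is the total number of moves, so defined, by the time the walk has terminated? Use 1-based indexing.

[1,8] -6+39=33 <75 → l++
[2,8] -1+39=38 <75 → l++
[3,8] 22+39=61 <75 → l++
[4,8] 23+39=62 <75 → l++
[5,8] 27+39=66 <75 → l++
[6,8] 35+39=74 <75 → l++
[7,8] 36+39=75 → found

7 moves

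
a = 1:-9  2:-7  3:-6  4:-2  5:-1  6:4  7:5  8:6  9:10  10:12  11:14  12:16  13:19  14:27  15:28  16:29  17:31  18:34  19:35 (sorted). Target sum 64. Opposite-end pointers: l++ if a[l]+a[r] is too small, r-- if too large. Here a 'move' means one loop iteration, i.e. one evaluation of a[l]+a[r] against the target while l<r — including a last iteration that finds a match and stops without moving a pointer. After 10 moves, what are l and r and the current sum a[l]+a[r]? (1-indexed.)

l=1 r=19: -9+35=26 <64, l++
l=2 r=19: -7+35=28 <64, l++
l=3 r=19: -6+35=29 <64, l++
l=4 r=19: -2+35=33 <64, l++
l=5 r=19: -1+35=34 <64, l++
l=6 r=19: 4+35=39 <64, l++
l=7 r=19: 5+35=40 <64, l++
l=8 r=19: 6+35=41 <64, l++
l=9 r=19: 10+35=45 <64, l++
l=10 r=19: 12+35=47 <64, l++

l=11, r=19, sum=49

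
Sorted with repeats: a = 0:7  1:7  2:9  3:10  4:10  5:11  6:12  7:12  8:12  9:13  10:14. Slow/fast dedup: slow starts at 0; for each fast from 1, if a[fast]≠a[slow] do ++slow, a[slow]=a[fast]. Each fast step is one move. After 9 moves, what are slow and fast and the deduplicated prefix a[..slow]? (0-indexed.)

slow=5, fast=10, prefix=[7, 9, 10, 11, 12, 13]

(s=0,f=1) a[fast]=7=a[slow] dup → fast++
(s=0,f=2) a[fast]=9≠a[slow]=7 write a[1]=9 → slow++,fast++
(s=1,f=3) a[fast]=10≠a[slow]=9 write a[2]=10 → slow++,fast++
(s=2,f=4) a[fast]=10=a[slow] dup → fast++
(s=2,f=5) a[fast]=11≠a[slow]=10 write a[3]=11 → slow++,fast++
(s=3,f=6) a[fast]=12≠a[slow]=11 write a[4]=12 → slow++,fast++
(s=4,f=7) a[fast]=12=a[slow] dup → fast++
(s=4,f=8) a[fast]=12=a[slow] dup → fast++
(s=4,f=9) a[fast]=13≠a[slow]=12 write a[5]=13 → slow++,fast++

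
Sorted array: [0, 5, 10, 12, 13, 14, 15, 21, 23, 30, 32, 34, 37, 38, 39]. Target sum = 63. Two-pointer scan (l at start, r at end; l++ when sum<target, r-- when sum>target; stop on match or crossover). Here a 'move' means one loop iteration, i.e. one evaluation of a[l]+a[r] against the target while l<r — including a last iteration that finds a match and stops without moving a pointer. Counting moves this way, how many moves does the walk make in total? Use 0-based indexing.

[0,14] 0+39=39 <63 → l++
[1,14] 5+39=44 <63 → l++
[2,14] 10+39=49 <63 → l++
[3,14] 12+39=51 <63 → l++
[4,14] 13+39=52 <63 → l++
[5,14] 14+39=53 <63 → l++
[6,14] 15+39=54 <63 → l++
[7,14] 21+39=60 <63 → l++
[8,14] 23+39=62 <63 → l++
[9,14] 30+39=69 >63 → r--
[9,13] 30+38=68 >63 → r--
[9,12] 30+37=67 >63 → r--
[9,11] 30+34=64 >63 → r--
[9,10] 30+32=62 <63 → l++

14 moves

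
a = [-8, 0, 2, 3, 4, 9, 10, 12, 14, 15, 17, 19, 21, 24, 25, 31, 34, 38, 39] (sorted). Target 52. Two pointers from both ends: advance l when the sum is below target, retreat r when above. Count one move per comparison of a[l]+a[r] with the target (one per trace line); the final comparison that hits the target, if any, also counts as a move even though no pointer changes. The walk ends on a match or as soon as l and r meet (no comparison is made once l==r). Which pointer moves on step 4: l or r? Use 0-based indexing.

[0,18] -8+39=31 <52 → l++
[1,18] 0+39=39 <52 → l++
[2,18] 2+39=41 <52 → l++
[3,18] 3+39=42 <52 → l++

l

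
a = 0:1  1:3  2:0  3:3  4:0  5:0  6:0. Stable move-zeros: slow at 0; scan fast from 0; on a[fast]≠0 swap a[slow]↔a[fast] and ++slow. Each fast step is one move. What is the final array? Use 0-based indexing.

[1, 3, 3, 0, 0, 0, 0]

(s=0,f=0) a[fast]=1≠0 swap→a[0]=1 → slow++,fast++
(s=1,f=1) a[fast]=3≠0 swap→a[1]=3 → slow++,fast++
(s=2,f=2) a[fast]=0 → fast++
(s=2,f=3) a[fast]=3≠0 swap→a[2]=3 → slow++,fast++
(s=3,f=4) a[fast]=0 → fast++
(s=3,f=5) a[fast]=0 → fast++
(s=3,f=6) a[fast]=0 → fast++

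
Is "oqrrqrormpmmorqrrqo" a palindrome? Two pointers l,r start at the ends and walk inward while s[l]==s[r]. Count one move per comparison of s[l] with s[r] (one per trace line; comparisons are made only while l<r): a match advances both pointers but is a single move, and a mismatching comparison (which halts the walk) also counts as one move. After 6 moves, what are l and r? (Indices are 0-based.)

[0,18] 'o'=='o' → l++,r--
[1,17] 'q'=='q' → l++,r--
[2,16] 'r'=='r' → l++,r--
[3,15] 'r'=='r' → l++,r--
[4,14] 'q'=='q' → l++,r--
[5,13] 'r'=='r' → l++,r--

l=6, r=12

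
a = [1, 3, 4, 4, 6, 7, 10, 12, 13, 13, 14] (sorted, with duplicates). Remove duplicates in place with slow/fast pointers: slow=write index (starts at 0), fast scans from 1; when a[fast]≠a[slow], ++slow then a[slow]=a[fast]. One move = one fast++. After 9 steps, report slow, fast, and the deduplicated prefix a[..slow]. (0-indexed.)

slow=0 fast=1: a[fast]=3≠a[slow]=1 write a[1]=3, slow++,fast++
slow=1 fast=2: a[fast]=4≠a[slow]=3 write a[2]=4, slow++,fast++
slow=2 fast=3: a[fast]=4=a[slow] dup, fast++
slow=2 fast=4: a[fast]=6≠a[slow]=4 write a[3]=6, slow++,fast++
slow=3 fast=5: a[fast]=7≠a[slow]=6 write a[4]=7, slow++,fast++
slow=4 fast=6: a[fast]=10≠a[slow]=7 write a[5]=10, slow++,fast++
slow=5 fast=7: a[fast]=12≠a[slow]=10 write a[6]=12, slow++,fast++
slow=6 fast=8: a[fast]=13≠a[slow]=12 write a[7]=13, slow++,fast++
slow=7 fast=9: a[fast]=13=a[slow] dup, fast++

slow=7, fast=10, prefix=[1, 3, 4, 6, 7, 10, 12, 13]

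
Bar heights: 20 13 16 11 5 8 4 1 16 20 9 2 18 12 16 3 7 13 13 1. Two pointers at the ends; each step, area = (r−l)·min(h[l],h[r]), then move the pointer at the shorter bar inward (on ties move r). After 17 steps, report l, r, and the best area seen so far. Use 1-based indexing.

l=1, r=3, best area=234

[1,20] min(20,1)*19=19 best=19 * → r--
[1,19] min(20,13)*18=234 best=234 * → r--
[1,18] min(20,13)*17=221 best=234 → r--
[1,17] min(20,7)*16=112 best=234 → r--
[1,16] min(20,3)*15=45 best=234 → r--
[1,15] min(20,16)*14=224 best=234 → r--
[1,14] min(20,12)*13=156 best=234 → r--
[1,13] min(20,18)*12=216 best=234 → r--
[1,12] min(20,2)*11=22 best=234 → r--
[1,11] min(20,9)*10=90 best=234 → r--
[1,10] min(20,20)*9=180 best=234 → r--
[1,9] min(20,16)*8=128 best=234 → r--
[1,8] min(20,1)*7=7 best=234 → r--
[1,7] min(20,4)*6=24 best=234 → r--
[1,6] min(20,8)*5=40 best=234 → r--
[1,5] min(20,5)*4=20 best=234 → r--
[1,4] min(20,11)*3=33 best=234 → r--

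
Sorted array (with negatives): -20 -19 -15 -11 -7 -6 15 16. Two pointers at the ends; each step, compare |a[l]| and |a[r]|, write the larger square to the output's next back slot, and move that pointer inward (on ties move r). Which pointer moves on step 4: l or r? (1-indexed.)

l=1 r=8: |-20|>|16| out[8]=400, l++
l=2 r=8: |-19|>|16| out[7]=361, l++
l=3 r=8: |-15|<=|16| out[6]=256, r--
l=3 r=7: |-15|<=|15| out[5]=225, r--

r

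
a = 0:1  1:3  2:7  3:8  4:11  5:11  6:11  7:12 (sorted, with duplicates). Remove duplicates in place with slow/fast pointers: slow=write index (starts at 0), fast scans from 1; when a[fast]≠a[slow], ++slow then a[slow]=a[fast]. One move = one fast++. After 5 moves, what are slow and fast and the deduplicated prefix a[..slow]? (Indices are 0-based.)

(s=0,f=1) a[fast]=3≠a[slow]=1 write a[1]=3 → slow++,fast++
(s=1,f=2) a[fast]=7≠a[slow]=3 write a[2]=7 → slow++,fast++
(s=2,f=3) a[fast]=8≠a[slow]=7 write a[3]=8 → slow++,fast++
(s=3,f=4) a[fast]=11≠a[slow]=8 write a[4]=11 → slow++,fast++
(s=4,f=5) a[fast]=11=a[slow] dup → fast++

slow=4, fast=6, prefix=[1, 3, 7, 8, 11]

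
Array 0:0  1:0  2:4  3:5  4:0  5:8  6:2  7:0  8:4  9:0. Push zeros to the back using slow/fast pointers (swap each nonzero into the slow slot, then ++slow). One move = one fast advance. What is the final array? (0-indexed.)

(s=0,f=0) a[fast]=0 → fast++
(s=0,f=1) a[fast]=0 → fast++
(s=0,f=2) a[fast]=4≠0 swap→a[0]=4 → slow++,fast++
(s=1,f=3) a[fast]=5≠0 swap→a[1]=5 → slow++,fast++
(s=2,f=4) a[fast]=0 → fast++
(s=2,f=5) a[fast]=8≠0 swap→a[2]=8 → slow++,fast++
(s=3,f=6) a[fast]=2≠0 swap→a[3]=2 → slow++,fast++
(s=4,f=7) a[fast]=0 → fast++
(s=4,f=8) a[fast]=4≠0 swap→a[4]=4 → slow++,fast++
(s=5,f=9) a[fast]=0 → fast++

[4, 5, 8, 2, 4, 0, 0, 0, 0, 0]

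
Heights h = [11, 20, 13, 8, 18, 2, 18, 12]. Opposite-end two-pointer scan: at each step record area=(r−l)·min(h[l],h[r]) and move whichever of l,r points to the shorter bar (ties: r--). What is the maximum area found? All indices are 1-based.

l=1 r=8: min(11,12)*7=77 best=77 *, l++
l=2 r=8: min(20,12)*6=72 best=77, r--
l=2 r=7: min(20,18)*5=90 best=90 *, r--
l=2 r=6: min(20,2)*4=8 best=90, r--
l=2 r=5: min(20,18)*3=54 best=90, r--
l=2 r=4: min(20,8)*2=16 best=90, r--
l=2 r=3: min(20,13)*1=13 best=90, r--

max area = 90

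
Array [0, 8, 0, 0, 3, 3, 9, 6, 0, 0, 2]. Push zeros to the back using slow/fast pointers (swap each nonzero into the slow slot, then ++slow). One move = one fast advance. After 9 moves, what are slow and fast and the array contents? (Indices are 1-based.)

(s=1,f=1) a[fast]=0 → fast++
(s=1,f=2) a[fast]=8≠0 swap→a[1]=8 → slow++,fast++
(s=2,f=3) a[fast]=0 → fast++
(s=2,f=4) a[fast]=0 → fast++
(s=2,f=5) a[fast]=3≠0 swap→a[2]=3 → slow++,fast++
(s=3,f=6) a[fast]=3≠0 swap→a[3]=3 → slow++,fast++
(s=4,f=7) a[fast]=9≠0 swap→a[4]=9 → slow++,fast++
(s=5,f=8) a[fast]=6≠0 swap→a[5]=6 → slow++,fast++
(s=6,f=9) a[fast]=0 → fast++

slow=6, fast=10, a=[8, 3, 3, 9, 6, 0, 0, 0, 0, 0, 2]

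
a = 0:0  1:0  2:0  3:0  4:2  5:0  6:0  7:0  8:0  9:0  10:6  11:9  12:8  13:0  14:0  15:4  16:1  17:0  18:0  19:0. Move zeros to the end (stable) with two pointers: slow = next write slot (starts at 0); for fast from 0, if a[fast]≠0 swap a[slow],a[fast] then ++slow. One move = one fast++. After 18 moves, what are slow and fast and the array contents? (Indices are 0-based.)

slow=0 fast=0: a[fast]=0, fast++
slow=0 fast=1: a[fast]=0, fast++
slow=0 fast=2: a[fast]=0, fast++
slow=0 fast=3: a[fast]=0, fast++
slow=0 fast=4: a[fast]=2≠0 swap→a[0]=2, slow++,fast++
slow=1 fast=5: a[fast]=0, fast++
slow=1 fast=6: a[fast]=0, fast++
slow=1 fast=7: a[fast]=0, fast++
slow=1 fast=8: a[fast]=0, fast++
slow=1 fast=9: a[fast]=0, fast++
slow=1 fast=10: a[fast]=6≠0 swap→a[1]=6, slow++,fast++
slow=2 fast=11: a[fast]=9≠0 swap→a[2]=9, slow++,fast++
slow=3 fast=12: a[fast]=8≠0 swap→a[3]=8, slow++,fast++
slow=4 fast=13: a[fast]=0, fast++
slow=4 fast=14: a[fast]=0, fast++
slow=4 fast=15: a[fast]=4≠0 swap→a[4]=4, slow++,fast++
slow=5 fast=16: a[fast]=1≠0 swap→a[5]=1, slow++,fast++
slow=6 fast=17: a[fast]=0, fast++

slow=6, fast=18, a=[2, 6, 9, 8, 4, 1, 0, 0, 0, 0, 0, 0, 0, 0, 0, 0, 0, 0, 0, 0]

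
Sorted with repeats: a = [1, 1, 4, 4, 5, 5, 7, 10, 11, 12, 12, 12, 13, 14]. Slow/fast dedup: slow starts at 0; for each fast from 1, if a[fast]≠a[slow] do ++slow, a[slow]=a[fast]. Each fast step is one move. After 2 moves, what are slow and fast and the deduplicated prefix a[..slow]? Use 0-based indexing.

slow=1, fast=3, prefix=[1, 4]

(s=0,f=1) a[fast]=1=a[slow] dup → fast++
(s=0,f=2) a[fast]=4≠a[slow]=1 write a[1]=4 → slow++,fast++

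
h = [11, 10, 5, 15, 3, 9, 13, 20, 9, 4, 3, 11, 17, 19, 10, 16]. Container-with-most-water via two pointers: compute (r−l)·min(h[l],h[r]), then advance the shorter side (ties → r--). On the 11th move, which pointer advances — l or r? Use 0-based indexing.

l=0 r=15: min(11,16)*15=165 best=165 *, l++
l=1 r=15: min(10,16)*14=140 best=165, l++
l=2 r=15: min(5,16)*13=65 best=165, l++
l=3 r=15: min(15,16)*12=180 best=180 *, l++
l=4 r=15: min(3,16)*11=33 best=180, l++
l=5 r=15: min(9,16)*10=90 best=180, l++
l=6 r=15: min(13,16)*9=117 best=180, l++
l=7 r=15: min(20,16)*8=128 best=180, r--
l=7 r=14: min(20,10)*7=70 best=180, r--
l=7 r=13: min(20,19)*6=114 best=180, r--
l=7 r=12: min(20,17)*5=85 best=180, r--

r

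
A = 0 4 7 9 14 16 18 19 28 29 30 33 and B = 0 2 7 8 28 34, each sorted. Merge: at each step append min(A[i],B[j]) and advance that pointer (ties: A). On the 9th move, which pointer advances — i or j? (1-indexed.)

i=1 j=1: A[i]=0<=B[j]=0 take 0, i++
i=2 j=1: A[i]=4>B[j]=0 take 0, j++
i=2 j=2: A[i]=4>B[j]=2 take 2, j++
i=2 j=3: A[i]=4<=B[j]=7 take 4, i++
i=3 j=3: A[i]=7<=B[j]=7 take 7, i++
i=4 j=3: A[i]=9>B[j]=7 take 7, j++
i=4 j=4: A[i]=9>B[j]=8 take 8, j++
i=4 j=5: A[i]=9<=B[j]=28 take 9, i++
i=5 j=5: A[i]=14<=B[j]=28 take 14, i++

i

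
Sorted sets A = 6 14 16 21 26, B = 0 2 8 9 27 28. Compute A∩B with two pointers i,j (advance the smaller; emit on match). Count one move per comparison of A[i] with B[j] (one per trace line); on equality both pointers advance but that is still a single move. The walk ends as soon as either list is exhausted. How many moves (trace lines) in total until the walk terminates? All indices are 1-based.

[i=1,j=1] 6>0 → j++
[i=1,j=2] 6>2 → j++
[i=1,j=3] 6<8 → i++
[i=2,j=3] 14>8 → j++
[i=2,j=4] 14>9 → j++
[i=2,j=5] 14<27 → i++
[i=3,j=5] 16<27 → i++
[i=4,j=5] 21<27 → i++
[i=5,j=5] 26<27 → i++

9 moves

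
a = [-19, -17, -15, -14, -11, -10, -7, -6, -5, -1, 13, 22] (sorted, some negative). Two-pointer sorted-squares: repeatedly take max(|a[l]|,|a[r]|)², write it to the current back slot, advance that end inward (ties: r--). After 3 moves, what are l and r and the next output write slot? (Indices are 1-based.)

l=3, r=11, next write slot=9

l=1 r=12: |-19|<=|22| out[12]=484, r--
l=1 r=11: |-19|>|13| out[11]=361, l++
l=2 r=11: |-17|>|13| out[10]=289, l++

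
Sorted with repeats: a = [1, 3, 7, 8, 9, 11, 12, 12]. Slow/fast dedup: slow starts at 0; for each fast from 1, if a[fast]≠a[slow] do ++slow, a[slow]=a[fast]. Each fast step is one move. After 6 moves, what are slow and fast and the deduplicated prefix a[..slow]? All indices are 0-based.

slow=6, fast=7, prefix=[1, 3, 7, 8, 9, 11, 12]

(s=0,f=1) a[fast]=3≠a[slow]=1 write a[1]=3 → slow++,fast++
(s=1,f=2) a[fast]=7≠a[slow]=3 write a[2]=7 → slow++,fast++
(s=2,f=3) a[fast]=8≠a[slow]=7 write a[3]=8 → slow++,fast++
(s=3,f=4) a[fast]=9≠a[slow]=8 write a[4]=9 → slow++,fast++
(s=4,f=5) a[fast]=11≠a[slow]=9 write a[5]=11 → slow++,fast++
(s=5,f=6) a[fast]=12≠a[slow]=11 write a[6]=12 → slow++,fast++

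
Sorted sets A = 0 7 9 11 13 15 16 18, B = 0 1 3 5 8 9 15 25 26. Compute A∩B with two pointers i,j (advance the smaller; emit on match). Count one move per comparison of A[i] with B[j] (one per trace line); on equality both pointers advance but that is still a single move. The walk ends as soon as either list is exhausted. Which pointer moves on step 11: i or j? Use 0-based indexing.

i

[i=0,j=0] 0==0 emit → i++,j++
[i=1,j=1] 7>1 → j++
[i=1,j=2] 7>3 → j++
[i=1,j=3] 7>5 → j++
[i=1,j=4] 7<8 → i++
[i=2,j=4] 9>8 → j++
[i=2,j=5] 9==9 emit → i++,j++
[i=3,j=6] 11<15 → i++
[i=4,j=6] 13<15 → i++
[i=5,j=6] 15==15 emit → i++,j++
[i=6,j=7] 16<25 → i++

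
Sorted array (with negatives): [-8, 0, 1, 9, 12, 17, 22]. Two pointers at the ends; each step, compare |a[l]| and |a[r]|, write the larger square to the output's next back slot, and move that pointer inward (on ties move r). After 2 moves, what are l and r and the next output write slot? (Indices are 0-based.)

l=0, r=4, next write slot=4

[0,6] |-8|<=|22| out[6]=484 → r--
[0,5] |-8|<=|17| out[5]=289 → r--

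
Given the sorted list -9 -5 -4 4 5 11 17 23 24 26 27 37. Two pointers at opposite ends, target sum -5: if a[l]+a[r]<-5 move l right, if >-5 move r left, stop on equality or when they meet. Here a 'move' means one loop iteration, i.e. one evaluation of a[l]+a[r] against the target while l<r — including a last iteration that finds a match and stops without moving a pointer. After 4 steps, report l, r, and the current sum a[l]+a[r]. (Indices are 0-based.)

l=0, r=7, sum=14

l=0 r=11: -9+37=28 >-5, r--
l=0 r=10: -9+27=18 >-5, r--
l=0 r=9: -9+26=17 >-5, r--
l=0 r=8: -9+24=15 >-5, r--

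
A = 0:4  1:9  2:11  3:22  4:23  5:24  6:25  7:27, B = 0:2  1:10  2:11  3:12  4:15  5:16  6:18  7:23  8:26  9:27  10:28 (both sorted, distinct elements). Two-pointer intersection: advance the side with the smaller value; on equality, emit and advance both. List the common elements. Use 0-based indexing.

intersection = [11, 23, 27]

i=0 j=0: 4>2, j++
i=0 j=1: 4<10, i++
i=1 j=1: 9<10, i++
i=2 j=1: 11>10, j++
i=2 j=2: 11==11 emit, i++,j++
i=3 j=3: 22>12, j++
i=3 j=4: 22>15, j++
i=3 j=5: 22>16, j++
i=3 j=6: 22>18, j++
i=3 j=7: 22<23, i++
i=4 j=7: 23==23 emit, i++,j++
i=5 j=8: 24<26, i++
i=6 j=8: 25<26, i++
i=7 j=8: 27>26, j++
i=7 j=9: 27==27 emit, i++,j++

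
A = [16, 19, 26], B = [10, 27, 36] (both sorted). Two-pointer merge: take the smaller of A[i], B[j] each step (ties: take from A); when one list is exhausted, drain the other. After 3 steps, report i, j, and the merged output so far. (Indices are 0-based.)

i=2, j=1, merged so far=[10, 16, 19]

i=0 j=0: A[i]=16>B[j]=10 take 10, j++
i=0 j=1: A[i]=16<=B[j]=27 take 16, i++
i=1 j=1: A[i]=19<=B[j]=27 take 19, i++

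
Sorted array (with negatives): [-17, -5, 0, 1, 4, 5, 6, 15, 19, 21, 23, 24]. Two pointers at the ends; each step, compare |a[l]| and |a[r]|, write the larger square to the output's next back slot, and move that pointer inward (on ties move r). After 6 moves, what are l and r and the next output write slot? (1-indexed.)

l=2, r=7, next write slot=6

l=1 r=12: |-17|<=|24| out[12]=576, r--
l=1 r=11: |-17|<=|23| out[11]=529, r--
l=1 r=10: |-17|<=|21| out[10]=441, r--
l=1 r=9: |-17|<=|19| out[9]=361, r--
l=1 r=8: |-17|>|15| out[8]=289, l++
l=2 r=8: |-5|<=|15| out[7]=225, r--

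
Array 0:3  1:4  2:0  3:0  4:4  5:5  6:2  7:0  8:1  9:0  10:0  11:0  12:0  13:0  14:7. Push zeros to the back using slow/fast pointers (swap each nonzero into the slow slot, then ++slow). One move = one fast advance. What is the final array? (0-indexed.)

slow=0 fast=0: a[fast]=3≠0 swap→a[0]=3, slow++,fast++
slow=1 fast=1: a[fast]=4≠0 swap→a[1]=4, slow++,fast++
slow=2 fast=2: a[fast]=0, fast++
slow=2 fast=3: a[fast]=0, fast++
slow=2 fast=4: a[fast]=4≠0 swap→a[2]=4, slow++,fast++
slow=3 fast=5: a[fast]=5≠0 swap→a[3]=5, slow++,fast++
slow=4 fast=6: a[fast]=2≠0 swap→a[4]=2, slow++,fast++
slow=5 fast=7: a[fast]=0, fast++
slow=5 fast=8: a[fast]=1≠0 swap→a[5]=1, slow++,fast++
slow=6 fast=9: a[fast]=0, fast++
slow=6 fast=10: a[fast]=0, fast++
slow=6 fast=11: a[fast]=0, fast++
slow=6 fast=12: a[fast]=0, fast++
slow=6 fast=13: a[fast]=0, fast++
slow=6 fast=14: a[fast]=7≠0 swap→a[6]=7, slow++,fast++

[3, 4, 4, 5, 2, 1, 7, 0, 0, 0, 0, 0, 0, 0, 0]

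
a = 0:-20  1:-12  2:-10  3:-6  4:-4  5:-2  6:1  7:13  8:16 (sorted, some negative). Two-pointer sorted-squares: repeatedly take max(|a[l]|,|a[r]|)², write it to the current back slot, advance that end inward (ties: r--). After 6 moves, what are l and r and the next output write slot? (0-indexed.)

l=4, r=6, next write slot=2

[0,8] |-20|>|16| out[8]=400 → l++
[1,8] |-12|<=|16| out[7]=256 → r--
[1,7] |-12|<=|13| out[6]=169 → r--
[1,6] |-12|>|1| out[5]=144 → l++
[2,6] |-10|>|1| out[4]=100 → l++
[3,6] |-6|>|1| out[3]=36 → l++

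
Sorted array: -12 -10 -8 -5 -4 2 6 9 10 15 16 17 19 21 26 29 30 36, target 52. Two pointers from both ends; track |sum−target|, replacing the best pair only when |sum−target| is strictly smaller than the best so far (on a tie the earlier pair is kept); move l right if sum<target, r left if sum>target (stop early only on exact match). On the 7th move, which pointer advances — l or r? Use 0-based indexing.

l

[0,17] -12+36=24 d=28 * → l++
[1,17] -10+36=26 d=26 * → l++
[2,17] -8+36=28 d=24 * → l++
[3,17] -5+36=31 d=21 * → l++
[4,17] -4+36=32 d=20 * → l++
[5,17] 2+36=38 d=14 * → l++
[6,17] 6+36=42 d=10 * → l++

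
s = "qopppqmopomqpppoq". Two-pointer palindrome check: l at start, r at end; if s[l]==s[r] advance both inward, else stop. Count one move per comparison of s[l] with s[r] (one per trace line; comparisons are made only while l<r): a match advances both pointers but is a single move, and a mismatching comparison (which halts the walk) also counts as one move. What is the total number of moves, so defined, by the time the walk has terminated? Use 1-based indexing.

[1,17] 'q'=='q' → l++,r--
[2,16] 'o'=='o' → l++,r--
[3,15] 'p'=='p' → l++,r--
[4,14] 'p'=='p' → l++,r--
[5,13] 'p'=='p' → l++,r--
[6,12] 'q'=='q' → l++,r--
[7,11] 'm'=='m' → l++,r--
[8,10] 'o'=='o' → l++,r--

8 moves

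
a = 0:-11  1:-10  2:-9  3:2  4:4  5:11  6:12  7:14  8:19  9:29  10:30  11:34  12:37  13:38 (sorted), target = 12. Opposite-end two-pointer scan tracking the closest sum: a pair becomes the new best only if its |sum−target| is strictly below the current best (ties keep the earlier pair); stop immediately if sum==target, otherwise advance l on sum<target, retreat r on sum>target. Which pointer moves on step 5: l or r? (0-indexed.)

l=0 r=13: -11+38=27 d=15 *, r--
l=0 r=12: -11+37=26 d=14 *, r--
l=0 r=11: -11+34=23 d=11 *, r--
l=0 r=10: -11+30=19 d=7 *, r--
l=0 r=9: -11+29=18 d=6 *, r--

r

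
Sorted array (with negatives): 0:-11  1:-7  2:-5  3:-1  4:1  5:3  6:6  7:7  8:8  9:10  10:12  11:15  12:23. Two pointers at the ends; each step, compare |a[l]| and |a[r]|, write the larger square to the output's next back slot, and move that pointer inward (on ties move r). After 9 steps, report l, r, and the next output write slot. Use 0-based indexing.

l=2, r=5, next write slot=3

[0,12] |-11|<=|23| out[12]=529 → r--
[0,11] |-11|<=|15| out[11]=225 → r--
[0,10] |-11|<=|12| out[10]=144 → r--
[0,9] |-11|>|10| out[9]=121 → l++
[1,9] |-7|<=|10| out[8]=100 → r--
[1,8] |-7|<=|8| out[7]=64 → r--
[1,7] |-7|<=|7| out[6]=49 → r--
[1,6] |-7|>|6| out[5]=49 → l++
[2,6] |-5|<=|6| out[4]=36 → r--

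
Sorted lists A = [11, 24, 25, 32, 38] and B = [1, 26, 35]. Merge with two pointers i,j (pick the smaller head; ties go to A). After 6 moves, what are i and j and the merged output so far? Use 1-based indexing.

i=5, j=3, merged so far=[1, 11, 24, 25, 26, 32]

[i=1,j=1] A[i]=11>B[j]=1 take 1 → j++
[i=1,j=2] A[i]=11<=B[j]=26 take 11 → i++
[i=2,j=2] A[i]=24<=B[j]=26 take 24 → i++
[i=3,j=2] A[i]=25<=B[j]=26 take 25 → i++
[i=4,j=2] A[i]=32>B[j]=26 take 26 → j++
[i=4,j=3] A[i]=32<=B[j]=35 take 32 → i++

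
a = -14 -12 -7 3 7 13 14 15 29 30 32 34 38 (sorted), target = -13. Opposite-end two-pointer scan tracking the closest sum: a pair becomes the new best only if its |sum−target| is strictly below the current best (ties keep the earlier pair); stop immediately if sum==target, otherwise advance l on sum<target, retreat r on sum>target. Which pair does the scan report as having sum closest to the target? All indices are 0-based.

[0,12] -14+38=24 d=37 * → r--
[0,11] -14+34=20 d=33 * → r--
[0,10] -14+32=18 d=31 * → r--
[0,9] -14+30=16 d=29 * → r--
[0,8] -14+29=15 d=28 * → r--
[0,7] -14+15=1 d=14 * → r--
[0,6] -14+14=0 d=13 * → r--
[0,5] -14+13=-1 d=12 * → r--
[0,4] -14+7=-7 d=6 * → r--
[0,3] -14+3=-11 d=2 * → r--
[0,2] -14+-7=-21 d=8 → l++
[1,2] -12+-7=-19 d=6 → l++

pair (-14, 3) with sum -11 (|Δ|=2)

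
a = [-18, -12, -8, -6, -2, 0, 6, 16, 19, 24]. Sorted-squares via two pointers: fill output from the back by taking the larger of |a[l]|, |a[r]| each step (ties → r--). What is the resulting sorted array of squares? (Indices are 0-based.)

l=0 r=9: |-18|<=|24| out[9]=576, r--
l=0 r=8: |-18|<=|19| out[8]=361, r--
l=0 r=7: |-18|>|16| out[7]=324, l++
l=1 r=7: |-12|<=|16| out[6]=256, r--
l=1 r=6: |-12|>|6| out[5]=144, l++
l=2 r=6: |-8|>|6| out[4]=64, l++
l=3 r=6: |-6|<=|6| out[3]=36, r--
l=3 r=5: |-6|>|0| out[2]=36, l++
l=4 r=5: |-2|>|0| out[1]=4, l++
l=5 r=5: |0|<=|0| out[0]=0, r--

[0, 4, 36, 36, 64, 144, 256, 324, 361, 576]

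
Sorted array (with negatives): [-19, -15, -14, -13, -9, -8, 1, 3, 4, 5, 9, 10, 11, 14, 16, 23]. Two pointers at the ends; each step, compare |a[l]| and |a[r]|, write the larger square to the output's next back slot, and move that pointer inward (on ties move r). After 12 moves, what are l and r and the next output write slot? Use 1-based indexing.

l=1 r=16: |-19|<=|23| out[16]=529, r--
l=1 r=15: |-19|>|16| out[15]=361, l++
l=2 r=15: |-15|<=|16| out[14]=256, r--
l=2 r=14: |-15|>|14| out[13]=225, l++
l=3 r=14: |-14|<=|14| out[12]=196, r--
l=3 r=13: |-14|>|11| out[11]=196, l++
l=4 r=13: |-13|>|11| out[10]=169, l++
l=5 r=13: |-9|<=|11| out[9]=121, r--
l=5 r=12: |-9|<=|10| out[8]=100, r--
l=5 r=11: |-9|<=|9| out[7]=81, r--
l=5 r=10: |-9|>|5| out[6]=81, l++
l=6 r=10: |-8|>|5| out[5]=64, l++

l=7, r=10, next write slot=4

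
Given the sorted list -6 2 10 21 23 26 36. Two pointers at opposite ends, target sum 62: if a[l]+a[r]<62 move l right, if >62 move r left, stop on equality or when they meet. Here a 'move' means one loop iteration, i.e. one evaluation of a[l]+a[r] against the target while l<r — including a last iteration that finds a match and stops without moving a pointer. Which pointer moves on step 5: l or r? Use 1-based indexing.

l=1 r=7: -6+36=30 <62, l++
l=2 r=7: 2+36=38 <62, l++
l=3 r=7: 10+36=46 <62, l++
l=4 r=7: 21+36=57 <62, l++
l=5 r=7: 23+36=59 <62, l++

l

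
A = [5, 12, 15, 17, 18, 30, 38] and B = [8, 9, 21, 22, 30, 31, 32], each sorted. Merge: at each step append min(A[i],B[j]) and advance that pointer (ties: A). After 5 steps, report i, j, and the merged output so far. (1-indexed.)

i=1 j=1: A[i]=5<=B[j]=8 take 5, i++
i=2 j=1: A[i]=12>B[j]=8 take 8, j++
i=2 j=2: A[i]=12>B[j]=9 take 9, j++
i=2 j=3: A[i]=12<=B[j]=21 take 12, i++
i=3 j=3: A[i]=15<=B[j]=21 take 15, i++

i=4, j=3, merged so far=[5, 8, 9, 12, 15]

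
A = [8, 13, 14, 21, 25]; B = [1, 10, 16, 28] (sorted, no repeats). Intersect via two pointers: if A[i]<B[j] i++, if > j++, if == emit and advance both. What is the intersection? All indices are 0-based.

[i=0,j=0] 8>1 → j++
[i=0,j=1] 8<10 → i++
[i=1,j=1] 13>10 → j++
[i=1,j=2] 13<16 → i++
[i=2,j=2] 14<16 → i++
[i=3,j=2] 21>16 → j++
[i=3,j=3] 21<28 → i++
[i=4,j=3] 25<28 → i++

intersection = []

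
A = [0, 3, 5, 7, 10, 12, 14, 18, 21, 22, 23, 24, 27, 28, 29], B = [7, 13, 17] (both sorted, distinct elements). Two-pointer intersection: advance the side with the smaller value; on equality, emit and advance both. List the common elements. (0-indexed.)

[i=0,j=0] 0<7 → i++
[i=1,j=0] 3<7 → i++
[i=2,j=0] 5<7 → i++
[i=3,j=0] 7==7 emit → i++,j++
[i=4,j=1] 10<13 → i++
[i=5,j=1] 12<13 → i++
[i=6,j=1] 14>13 → j++
[i=6,j=2] 14<17 → i++
[i=7,j=2] 18>17 → j++

intersection = [7]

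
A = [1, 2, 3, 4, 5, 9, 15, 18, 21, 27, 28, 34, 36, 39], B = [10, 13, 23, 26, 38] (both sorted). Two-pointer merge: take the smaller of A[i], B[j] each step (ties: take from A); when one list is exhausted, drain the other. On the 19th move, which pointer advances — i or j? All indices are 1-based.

i

[i=1,j=1] A[i]=1<=B[j]=10 take 1 → i++
[i=2,j=1] A[i]=2<=B[j]=10 take 2 → i++
[i=3,j=1] A[i]=3<=B[j]=10 take 3 → i++
[i=4,j=1] A[i]=4<=B[j]=10 take 4 → i++
[i=5,j=1] A[i]=5<=B[j]=10 take 5 → i++
[i=6,j=1] A[i]=9<=B[j]=10 take 9 → i++
[i=7,j=1] A[i]=15>B[j]=10 take 10 → j++
[i=7,j=2] A[i]=15>B[j]=13 take 13 → j++
[i=7,j=3] A[i]=15<=B[j]=23 take 15 → i++
[i=8,j=3] A[i]=18<=B[j]=23 take 18 → i++
[i=9,j=3] A[i]=21<=B[j]=23 take 21 → i++
[i=10,j=3] A[i]=27>B[j]=23 take 23 → j++
[i=10,j=4] A[i]=27>B[j]=26 take 26 → j++
[i=10,j=5] A[i]=27<=B[j]=38 take 27 → i++
[i=11,j=5] A[i]=28<=B[j]=38 take 28 → i++
[i=12,j=5] A[i]=34<=B[j]=38 take 34 → i++
[i=13,j=5] A[i]=36<=B[j]=38 take 36 → i++
[i=14,j=5] A[i]=39>B[j]=38 take 38 → j++
[i=14,j=6] B done, take A[i]=39 → i++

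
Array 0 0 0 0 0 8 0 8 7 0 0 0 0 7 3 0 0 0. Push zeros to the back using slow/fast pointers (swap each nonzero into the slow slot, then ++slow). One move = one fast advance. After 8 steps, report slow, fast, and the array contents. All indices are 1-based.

(s=1,f=1) a[fast]=0 → fast++
(s=1,f=2) a[fast]=0 → fast++
(s=1,f=3) a[fast]=0 → fast++
(s=1,f=4) a[fast]=0 → fast++
(s=1,f=5) a[fast]=0 → fast++
(s=1,f=6) a[fast]=8≠0 swap→a[1]=8 → slow++,fast++
(s=2,f=7) a[fast]=0 → fast++
(s=2,f=8) a[fast]=8≠0 swap→a[2]=8 → slow++,fast++

slow=3, fast=9, a=[8, 8, 0, 0, 0, 0, 0, 0, 7, 0, 0, 0, 0, 7, 3, 0, 0, 0]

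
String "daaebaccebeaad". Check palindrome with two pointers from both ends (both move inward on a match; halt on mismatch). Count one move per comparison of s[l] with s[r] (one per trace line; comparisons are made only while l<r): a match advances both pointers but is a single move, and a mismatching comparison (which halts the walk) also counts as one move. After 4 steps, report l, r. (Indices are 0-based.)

l=4, r=9

[0,13] 'd'=='d' → l++,r--
[1,12] 'a'=='a' → l++,r--
[2,11] 'a'=='a' → l++,r--
[3,10] 'e'=='e' → l++,r--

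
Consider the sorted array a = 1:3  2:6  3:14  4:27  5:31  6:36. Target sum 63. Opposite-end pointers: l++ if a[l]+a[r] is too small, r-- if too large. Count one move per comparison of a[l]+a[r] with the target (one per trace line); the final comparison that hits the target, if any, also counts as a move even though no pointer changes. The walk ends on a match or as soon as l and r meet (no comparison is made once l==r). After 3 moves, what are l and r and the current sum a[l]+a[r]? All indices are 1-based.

l=4, r=6, sum=63

[1,6] 3+36=39 <63 → l++
[2,6] 6+36=42 <63 → l++
[3,6] 14+36=50 <63 → l++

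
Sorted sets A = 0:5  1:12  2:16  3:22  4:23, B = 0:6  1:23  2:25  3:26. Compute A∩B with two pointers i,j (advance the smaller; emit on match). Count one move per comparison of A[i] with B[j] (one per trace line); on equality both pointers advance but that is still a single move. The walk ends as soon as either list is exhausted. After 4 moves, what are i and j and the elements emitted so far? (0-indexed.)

i=3, j=1, emitted=[]

[i=0,j=0] 5<6 → i++
[i=1,j=0] 12>6 → j++
[i=1,j=1] 12<23 → i++
[i=2,j=1] 16<23 → i++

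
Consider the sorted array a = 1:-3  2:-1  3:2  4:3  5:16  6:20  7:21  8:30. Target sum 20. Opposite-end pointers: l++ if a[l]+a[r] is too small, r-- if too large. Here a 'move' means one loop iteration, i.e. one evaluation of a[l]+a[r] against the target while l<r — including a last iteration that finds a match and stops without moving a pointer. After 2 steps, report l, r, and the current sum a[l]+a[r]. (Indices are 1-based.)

l=2, r=7, sum=20

l=1 r=8: -3+30=27 >20, r--
l=1 r=7: -3+21=18 <20, l++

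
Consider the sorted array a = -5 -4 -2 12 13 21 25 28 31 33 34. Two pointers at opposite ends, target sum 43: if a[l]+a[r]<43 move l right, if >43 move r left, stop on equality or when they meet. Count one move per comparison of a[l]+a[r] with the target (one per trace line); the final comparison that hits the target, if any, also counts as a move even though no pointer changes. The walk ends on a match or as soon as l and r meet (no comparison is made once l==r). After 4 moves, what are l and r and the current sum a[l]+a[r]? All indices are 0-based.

[0,10] -5+34=29 <43 → l++
[1,10] -4+34=30 <43 → l++
[2,10] -2+34=32 <43 → l++
[3,10] 12+34=46 >43 → r--

l=3, r=9, sum=45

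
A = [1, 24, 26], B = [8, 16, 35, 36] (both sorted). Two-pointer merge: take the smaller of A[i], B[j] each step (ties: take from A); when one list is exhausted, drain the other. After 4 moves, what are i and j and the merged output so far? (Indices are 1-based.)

i=3, j=3, merged so far=[1, 8, 16, 24]

i=1 j=1: A[i]=1<=B[j]=8 take 1, i++
i=2 j=1: A[i]=24>B[j]=8 take 8, j++
i=2 j=2: A[i]=24>B[j]=16 take 16, j++
i=2 j=3: A[i]=24<=B[j]=35 take 24, i++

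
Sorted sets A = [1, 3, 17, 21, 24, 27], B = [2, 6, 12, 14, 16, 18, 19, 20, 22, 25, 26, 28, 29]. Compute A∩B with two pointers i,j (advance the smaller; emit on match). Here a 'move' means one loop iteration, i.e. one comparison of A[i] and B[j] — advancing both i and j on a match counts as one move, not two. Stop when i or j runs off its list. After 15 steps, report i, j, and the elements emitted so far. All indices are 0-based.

i=5, j=10, emitted=[]

i=0 j=0: 1<2, i++
i=1 j=0: 3>2, j++
i=1 j=1: 3<6, i++
i=2 j=1: 17>6, j++
i=2 j=2: 17>12, j++
i=2 j=3: 17>14, j++
i=2 j=4: 17>16, j++
i=2 j=5: 17<18, i++
i=3 j=5: 21>18, j++
i=3 j=6: 21>19, j++
i=3 j=7: 21>20, j++
i=3 j=8: 21<22, i++
i=4 j=8: 24>22, j++
i=4 j=9: 24<25, i++
i=5 j=9: 27>25, j++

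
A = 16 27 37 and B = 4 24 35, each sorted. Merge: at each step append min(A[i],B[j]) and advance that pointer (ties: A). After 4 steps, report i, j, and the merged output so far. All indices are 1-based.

i=3, j=3, merged so far=[4, 16, 24, 27]

i=1 j=1: A[i]=16>B[j]=4 take 4, j++
i=1 j=2: A[i]=16<=B[j]=24 take 16, i++
i=2 j=2: A[i]=27>B[j]=24 take 24, j++
i=2 j=3: A[i]=27<=B[j]=35 take 27, i++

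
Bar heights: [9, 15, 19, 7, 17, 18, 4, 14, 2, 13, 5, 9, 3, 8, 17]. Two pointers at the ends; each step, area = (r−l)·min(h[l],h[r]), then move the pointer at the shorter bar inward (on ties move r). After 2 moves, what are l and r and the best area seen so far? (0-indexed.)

l=2, r=14, best area=195

[0,14] min(9,17)*14=126 best=126 * → l++
[1,14] min(15,17)*13=195 best=195 * → l++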